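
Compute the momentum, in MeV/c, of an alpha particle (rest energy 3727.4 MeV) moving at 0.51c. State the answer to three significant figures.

2210 MeV/c

γ = 1/√(1 − β²) = 1/√(1 − 0.2601) = 1/√0.7399 = 1/0.860174 = 1.1626.
Momentum: p = γβ·mc = 1.1626 × 0.51 × 3727.4 MeV/c = 2210 MeV/c.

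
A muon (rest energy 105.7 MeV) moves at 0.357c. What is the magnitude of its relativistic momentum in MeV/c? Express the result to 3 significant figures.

40.4 MeV/c

With β = 0.357, γ = 1/√(1 − 0.357²) = 1/√0.872551 = 1.0705.
Momentum: p = γβ·mc = 1.0705 × 0.357 × 105.7 MeV/c = 40.4 MeV/c.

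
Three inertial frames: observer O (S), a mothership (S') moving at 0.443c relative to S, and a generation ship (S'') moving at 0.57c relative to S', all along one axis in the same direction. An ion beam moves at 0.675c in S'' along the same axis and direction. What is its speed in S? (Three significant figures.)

First combine the ion beam and generation ship (S''→S'): u₁ = (0.675 + 0.57)/(1 + 0.675×0.57) = 1.245/1.38475 = 0.89908.
Then combine with the mothership (S'→S): u = (0.89908 + 0.443)/(1 + 0.89908×0.443) = 1.34208/1.39829244 = 0.9598.

0.960c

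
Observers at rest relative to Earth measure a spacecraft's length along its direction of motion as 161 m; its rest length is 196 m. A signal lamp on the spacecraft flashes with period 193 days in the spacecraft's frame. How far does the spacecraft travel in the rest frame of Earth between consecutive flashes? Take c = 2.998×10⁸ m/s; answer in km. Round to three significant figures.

3.47×10^12 km

From L = L₀/γ: γ = 196/161 = 1.21739.
β = √(1 − 1/γ²) = 0.57031. Lab-frame period = γτ = 1.21739×193 days = 234.96 days. Distance = βc × γτ = 0.57031 × 2.998×10⁸ m/s × 20300544 s = 3.4710×10^15 m = 3.47×10^12 km.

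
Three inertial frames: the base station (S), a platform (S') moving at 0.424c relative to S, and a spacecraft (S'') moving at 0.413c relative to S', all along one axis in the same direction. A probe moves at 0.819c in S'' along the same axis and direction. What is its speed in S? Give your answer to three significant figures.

0.967c

Compose velocities in two stages. Stage 1 (into S'): u₁ = (0.819+0.413)/(1+0.819×0.413) = 0.92061.
Stage 2 (into S): u = (0.92061+0.424)/(1+0.92061×0.424) = 0.96711, so the speed is 0.967c.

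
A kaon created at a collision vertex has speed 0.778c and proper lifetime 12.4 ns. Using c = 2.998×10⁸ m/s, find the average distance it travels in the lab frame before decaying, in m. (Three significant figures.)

γ = 1/√(1 − β²) = 1/√(1 − 0.605284) = 1/√0.394716 = 1/0.628264 = 1.5917.
Lab-frame lifetime: Δt = γτ = 1.5917 × 12.4 ns = 19.737 ns.
Distance: d = vΔt = 0.778 × 2.998×10⁸ m/s × 1.9737×10^-8 s = 4.60 m.

4.60 m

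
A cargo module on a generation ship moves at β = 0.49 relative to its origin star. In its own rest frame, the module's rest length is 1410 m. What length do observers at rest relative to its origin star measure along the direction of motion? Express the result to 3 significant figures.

γ = 1/√(1 − β²) = 1/√(1 − 0.2401) = 1/√0.7599 = 1/0.871722 = 1.1472.
Along the direction of motion the measured length is L₀/γ = 1410/1.1472 = 1230 m.

1230 m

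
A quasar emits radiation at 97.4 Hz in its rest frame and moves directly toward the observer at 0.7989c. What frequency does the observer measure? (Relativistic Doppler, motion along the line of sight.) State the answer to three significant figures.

Relativistic Doppler (source moving toward): f_obs = f_src · √((1+β)/(1−β)).
With β = 0.7989: factor = √(1.7989/0.2011) = 2.9909.
f_obs = 97.4 × 2.9909 = 291 Hz.

291 Hz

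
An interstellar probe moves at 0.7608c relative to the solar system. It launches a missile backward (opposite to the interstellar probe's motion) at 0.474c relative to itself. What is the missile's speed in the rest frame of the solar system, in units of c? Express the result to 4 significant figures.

0.4486c

In units of c, u = (u' + v)/(1 + u'v) with u' = −0.474 and v = 0.7608.
Numerator: −0.474 + 0.7608 = 0.2868. Denominator: 1 + (−0.474)(0.7608) = 0.6393808.
u = 0.2868/0.6393808 = 0.44856, so the speed is 0.4486c.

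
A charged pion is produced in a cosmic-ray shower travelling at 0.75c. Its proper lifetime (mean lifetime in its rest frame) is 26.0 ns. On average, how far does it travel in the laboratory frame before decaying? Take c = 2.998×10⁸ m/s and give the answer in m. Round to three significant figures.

8.84 m

With β = 0.75, γ = 1/√(1 − 0.75²) = 1/√0.4375 = 1.5119.
Lab-frame lifetime: Δt = γτ = 1.5119 × 26.0 ns = 39.309 ns.
Distance: d = vΔt = 0.75 × 2.998×10⁸ m/s × 3.9309×10^-8 s = 8.84 m.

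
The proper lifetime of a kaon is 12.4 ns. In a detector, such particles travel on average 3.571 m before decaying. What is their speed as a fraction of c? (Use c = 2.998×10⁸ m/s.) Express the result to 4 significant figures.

d = βγcτ ⇒ βγ = d/(cτ) = 3.571 m / (3.71752 m) = 0.96059.
β = (βγ)/√(1+(βγ)²) = 0.96059/√1.922733 = 0.6928.

0.6928c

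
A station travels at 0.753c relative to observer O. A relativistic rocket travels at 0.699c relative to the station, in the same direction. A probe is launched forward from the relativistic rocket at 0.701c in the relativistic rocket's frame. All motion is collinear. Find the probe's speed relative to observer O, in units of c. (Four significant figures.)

Apply u = (u'+v)/(1+u'v) twice. Probe in the station frame: (0.701+0.699)/(1+0.701·0.699) = 1.4/1.489999 = 0.9396c.
That velocity, transformed to the rest frame of observer O: (0.9396+0.753)/(1+0.9396·0.753) = 1.6926/1.7075188 = 0.99126c.

0.9913c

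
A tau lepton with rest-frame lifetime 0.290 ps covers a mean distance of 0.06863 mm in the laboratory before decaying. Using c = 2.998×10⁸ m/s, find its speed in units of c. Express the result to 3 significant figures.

d = βγcτ ⇒ βγ = d/(cτ) = 6.863×10^-5 m / (8.6942×10^-5 m) = 0.78938.
β = (βγ)/√(1+(βγ)²) = 0.78938/√1.623121 = 0.620.

0.620c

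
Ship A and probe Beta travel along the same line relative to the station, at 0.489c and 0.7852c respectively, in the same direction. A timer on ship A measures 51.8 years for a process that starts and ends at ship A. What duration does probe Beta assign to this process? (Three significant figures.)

59.1 years

Speed of ship A in probe Beta's frame: u = (v_A − v_B)/(1 − v_A v_B/c²) = (0.489 − 0.7852)/(1 − 0.489×0.7852) = −0.2962/0.6160372 = −0.48082; |u| = 0.48082c.
γ for this relative speed: γ = 1/√(1 − 0.231188) = 1.1405.
Ship A's interval is proper; time dilation gives Δt_B = γΔτ = 1.1405 × 51.8 years = 59.1 years.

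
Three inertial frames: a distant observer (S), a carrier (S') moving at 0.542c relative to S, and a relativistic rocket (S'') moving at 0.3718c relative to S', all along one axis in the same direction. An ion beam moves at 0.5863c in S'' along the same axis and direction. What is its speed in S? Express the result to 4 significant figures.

0.9315c

First combine the ion beam and relativistic rocket (S''→S'): u₁ = (0.5863 + 0.3718)/(1 + 0.5863×0.3718) = 0.9581/1.21798634 = 0.78663.
Then combine with the carrier (S'→S): u = (0.78663 + 0.542)/(1 + 0.78663×0.542) = 1.32863/1.42635346 = 0.93149.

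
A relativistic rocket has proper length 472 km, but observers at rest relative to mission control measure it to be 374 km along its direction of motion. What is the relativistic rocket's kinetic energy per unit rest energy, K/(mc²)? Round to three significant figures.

Length contraction gives γ = L₀/L = 472/374 = 1.26203.
K/(mc²) = γ − 1 = 1.26203 − 1 = 0.262.

0.262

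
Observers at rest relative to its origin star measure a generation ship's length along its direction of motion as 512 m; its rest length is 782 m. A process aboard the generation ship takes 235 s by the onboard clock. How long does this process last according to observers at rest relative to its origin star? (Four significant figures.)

Length contraction gives γ = L₀/L = 782/512 = 1.52734.
The same γ dilates the second interval: 1.52734 × 235 s = 358.9 s.

358.9 s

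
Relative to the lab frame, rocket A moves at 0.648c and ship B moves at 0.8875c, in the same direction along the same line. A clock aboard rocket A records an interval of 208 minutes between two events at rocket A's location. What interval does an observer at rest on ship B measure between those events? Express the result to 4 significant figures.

Transform rocket A's velocity into ship B's frame: (0.648 − 0.8875)/(1 − 0.648·0.8875) = −0.2395/0.4249, so the relative speed is 0.56366c.
γ for this relative speed: γ = 1/√(1 − 0.317713) = 1.2106.
Rocket A's interval is proper; time dilation gives Δt_B = γΔτ = 1.2106 × 208 minutes = 251.8 minutes.

251.8 minutes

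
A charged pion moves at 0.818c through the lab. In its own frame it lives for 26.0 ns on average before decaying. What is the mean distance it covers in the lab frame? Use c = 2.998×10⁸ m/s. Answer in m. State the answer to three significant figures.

11.1 m

γ = 1/√(1 − β²) = 1/√(1 − 0.669124) = 1/√0.330876 = 1/0.575218 = 1.7385.
Lab-frame lifetime: Δt = γτ = 1.7385 × 26.0 ns = 45.201 ns.
Distance: d = vΔt = 0.818 × 2.998×10⁸ m/s × 4.5201×10^-8 s = 11.1 m.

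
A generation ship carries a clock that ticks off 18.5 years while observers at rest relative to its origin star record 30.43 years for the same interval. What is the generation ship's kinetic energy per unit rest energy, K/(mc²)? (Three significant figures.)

γ = Δt/Δτ = 30.43/18.5 = 1.64486.
K/(mc²) = γ − 1 = 1.64486 − 1 = 0.645.

0.645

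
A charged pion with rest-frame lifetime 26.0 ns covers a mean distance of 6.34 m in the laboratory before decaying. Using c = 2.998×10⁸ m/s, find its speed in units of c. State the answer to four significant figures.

d = βγcτ ⇒ βγ = d/(cτ) = 6.340 m / (7.7948 m) = 0.81336.
β = (βγ)/√(1+(βγ)²) = 0.81336/√1.661554 = 0.6310.

0.6310c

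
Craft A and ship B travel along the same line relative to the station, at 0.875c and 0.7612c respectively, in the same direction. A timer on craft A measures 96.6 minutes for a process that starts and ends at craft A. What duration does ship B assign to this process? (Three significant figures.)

103 minutes

Speed of craft A in ship B's frame: u = (v_A − v_B)/(1 − v_A v_B/c²) = (0.875 − 0.7612)/(1 − 0.875×0.7612) = 0.1138/0.33395 = 0.34077; |u| = 0.34077c.
At |u| = 0.34077c, γ = (1 − 0.116124)^(−1/2) = 1.0637.
Craft A's interval is proper; time dilation gives Δt_B = γΔτ = 1.0637 × 96.6 minutes = 103 minutes.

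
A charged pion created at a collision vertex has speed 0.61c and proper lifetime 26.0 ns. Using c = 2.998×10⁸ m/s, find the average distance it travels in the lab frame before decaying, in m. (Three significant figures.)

β² = 0.3721, so γ = 1/√0.6279 = 1.262.
Lab-frame lifetime: Δt = γτ = 1.262 × 26.0 ns = 32.812 ns.
Distance: d = vΔt = 0.61 × 2.998×10⁸ m/s × 3.2812×10^-8 s = 6.00 m.

6.00 m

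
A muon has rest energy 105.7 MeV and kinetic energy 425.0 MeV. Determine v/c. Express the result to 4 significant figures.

γ = 1 + K/(mc²) = 1 + 425.0/105.7 = 5.0208.
β = √(1 − 1/γ²) = √(1 − 0.0396693) = √0.9603307 = 0.9800.

0.9800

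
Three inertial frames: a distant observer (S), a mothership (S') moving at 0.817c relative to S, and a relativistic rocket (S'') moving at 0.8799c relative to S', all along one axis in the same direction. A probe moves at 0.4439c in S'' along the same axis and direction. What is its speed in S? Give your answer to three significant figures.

0.995c

Apply u = (u'+v)/(1+u'v) twice. Probe in the mothership frame: (0.4439+0.8799)/(1+0.4439·0.8799) = 1.3238/1.39058761 = 0.95197c.
That velocity, transformed to the rest frame of a distant observer: (0.95197+0.817)/(1+0.95197·0.817) = 1.76897/1.77775949 = 0.99506c.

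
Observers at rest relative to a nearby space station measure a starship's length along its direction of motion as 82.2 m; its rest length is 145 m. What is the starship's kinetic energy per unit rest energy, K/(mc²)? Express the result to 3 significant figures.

γ = L₀/L = 145/82.2 = 1.76399.
K/(mc²) = γ − 1 = 1.76399 − 1 = 0.764.

0.764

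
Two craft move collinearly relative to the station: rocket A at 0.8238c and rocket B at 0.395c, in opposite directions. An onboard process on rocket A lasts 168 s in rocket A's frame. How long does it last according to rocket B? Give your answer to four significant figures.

Transform rocket A's velocity into rocket B's frame: (0.8238 + 0.395)/(1 + 0.8238·0.395) = 1.2188/1.325401, so the relative speed is 0.91957c.
γ for this relative speed: γ = 1/√(1 − 0.845609) = 2.545.
Rocket A's interval is proper; time dilation gives Δt_B = γΔτ = 2.545 × 168 s = 427.6 s.

427.6 s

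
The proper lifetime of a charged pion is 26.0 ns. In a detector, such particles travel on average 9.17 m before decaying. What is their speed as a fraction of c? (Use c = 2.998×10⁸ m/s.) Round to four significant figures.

0.7619c

Lab distance = (lab lifetime)·v = γτ·βc, so βγ = d/(cτ) = 9.170/(2.998×10⁸ × 2.600×10^-8) = 1.1764.
With βγ = 1.1764: γ² = 1 + (βγ)² = 2.38392, and β = (βγ)/γ = 1.1764/1.54399 = 0.7619.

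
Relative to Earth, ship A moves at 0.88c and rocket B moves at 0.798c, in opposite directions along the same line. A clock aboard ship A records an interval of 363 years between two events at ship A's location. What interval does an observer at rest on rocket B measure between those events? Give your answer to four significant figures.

2159 years

The velocity of ship A relative to rocket B is (0.88 + 0.798)c / (1 + 0.88×0.798) = 0.98576c; relative speed 0.98576c.
γ for this relative speed: γ = 1/√(1 − 0.971723) = 5.9468.
Ship A's interval is proper; time dilation gives Δt_B = γΔτ = 5.9468 × 363 years = 2159 years.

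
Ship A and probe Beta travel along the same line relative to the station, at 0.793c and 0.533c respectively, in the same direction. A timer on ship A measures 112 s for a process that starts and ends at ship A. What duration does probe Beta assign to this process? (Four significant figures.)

Speed of ship A in probe Beta's frame: u = (v_A − v_B)/(1 − v_A v_B/c²) = (0.793 − 0.533)/(1 − 0.793×0.533) = 0.26/0.577331 = 0.45035; |u| = 0.45035c.
At |u| = 0.45035c, γ = (1 − 0.202815)^(−1/2) = 1.12.
The clock on ship A records proper time, so probe Beta measures Δt = γΔτ = 1.12 × 112 = 125.4 s.

125.4 s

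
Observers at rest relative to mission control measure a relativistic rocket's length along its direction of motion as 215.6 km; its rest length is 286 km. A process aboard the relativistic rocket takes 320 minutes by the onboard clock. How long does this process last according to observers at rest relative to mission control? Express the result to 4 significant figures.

Length contraction gives γ = L₀/L = 286/215.6 = 1.32653.
Δt = γΔτ = 1.32653 × 320 = 424.5 minutes.

424.5 minutes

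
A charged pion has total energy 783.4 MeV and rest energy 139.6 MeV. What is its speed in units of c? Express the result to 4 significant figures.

0.9840c

Total energy E = γmc² gives γ = 783.4/139.6 = 5.6117.
Hence β = √(1 − 1/γ²) = √(1 − 0.0317549) = √0.9682451 = 0.9840.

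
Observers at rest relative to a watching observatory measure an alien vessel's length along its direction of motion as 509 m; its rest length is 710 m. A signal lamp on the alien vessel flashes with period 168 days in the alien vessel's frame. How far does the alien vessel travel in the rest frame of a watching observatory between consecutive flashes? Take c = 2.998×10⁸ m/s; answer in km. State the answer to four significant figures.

4.232×10^12 km

From L = L₀/γ: γ = 710/509 = 1.39489.
β = √(1 − 1/γ²) = 0.69717. Lab-frame period = γτ = 1.39489×168 days = 234.34 days. Distance = βc × γτ = 0.69717 × 2.998×10⁸ m/s × 20246976 s = 4.2319×10^15 m = 4.232×10^12 km.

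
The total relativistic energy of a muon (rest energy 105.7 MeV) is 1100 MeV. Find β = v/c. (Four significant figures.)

0.9954

Total energy E = γmc² gives γ = 1100/105.7 = 10.407.
Hence β = √(1 − 1/γ²) = √(1 − 0.00923313) = √0.99076687 = 0.9954.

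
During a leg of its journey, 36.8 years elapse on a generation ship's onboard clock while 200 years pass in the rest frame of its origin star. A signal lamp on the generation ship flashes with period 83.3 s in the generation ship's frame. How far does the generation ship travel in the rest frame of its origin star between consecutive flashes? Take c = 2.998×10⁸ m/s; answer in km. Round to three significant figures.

The time-dilation ratio gives γ = 200/36.8 = 5.43478.
β = √(1 − 1/γ²) = 0.98293. Lab-frame period = γτ = 5.43478×83.3 s = 452.72 s. Distance = βc × γτ = 0.98293 × 2.998×10⁸ m/s × 452.72 s = 1.3341×10^11 m = 1.33×10^8 km.

1.33×10^8 km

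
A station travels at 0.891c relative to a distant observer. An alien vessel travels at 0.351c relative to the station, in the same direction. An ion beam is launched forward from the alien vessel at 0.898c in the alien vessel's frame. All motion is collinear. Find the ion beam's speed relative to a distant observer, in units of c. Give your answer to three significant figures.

0.997c

Compose velocities in two stages. Stage 1 (into S'): u₁ = (0.898+0.351)/(1+0.898×0.351) = 0.94967.
Stage 2 (into S): u = (0.94967+0.891)/(1+0.94967×0.891) = 0.99703, so the speed is 0.997c.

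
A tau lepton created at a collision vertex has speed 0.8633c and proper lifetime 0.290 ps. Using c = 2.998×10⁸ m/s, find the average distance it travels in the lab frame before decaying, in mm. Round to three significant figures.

γ = 1/√(1 − β²) = 1/√(1 − 0.74528689) = 1/√0.25471311 = 1/0.504691 = 1.9814.
Lab-frame lifetime: Δt = γτ = 1.9814 × 0.290 ps = 0.57461 ps.
Distance: d = vΔt = 0.8633 × 2.998×10⁸ m/s × 5.7461×10^-13 s = 1.49×10^-4 m = 0.149 mm.

0.149 mm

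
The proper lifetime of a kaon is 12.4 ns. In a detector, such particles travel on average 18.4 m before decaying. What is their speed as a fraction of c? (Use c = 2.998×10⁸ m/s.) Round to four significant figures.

d = βγcτ ⇒ βγ = d/(cτ) = 18.40 m / (3.71752 m) = 4.9495.
β = (βγ)/√(1+(βγ)²) = 4.9495/√25.4976 = 0.9802.

0.9802c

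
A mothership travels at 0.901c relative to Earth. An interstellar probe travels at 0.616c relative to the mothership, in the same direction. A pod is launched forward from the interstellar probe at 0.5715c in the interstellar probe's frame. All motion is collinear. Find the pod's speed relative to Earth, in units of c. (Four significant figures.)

Apply u = (u'+v)/(1+u'v) twice. Pod in the mothership frame: (0.5715+0.616)/(1+0.5715·0.616) = 1.1875/1.352044 = 0.8783c.
That velocity, transformed to the rest frame of Earth: (0.8783+0.901)/(1+0.8783·0.901) = 1.7793/1.7913483 = 0.99327c.

0.9933c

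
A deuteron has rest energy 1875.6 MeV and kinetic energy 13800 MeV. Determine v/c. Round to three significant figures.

0.993

γ = 1 + K/(mc²) = 1 + 13800/1875.6 = 8.3576.
β = √(1 − 1/γ²) = √(1 − 0.0143165) = √0.9856835 = 0.993.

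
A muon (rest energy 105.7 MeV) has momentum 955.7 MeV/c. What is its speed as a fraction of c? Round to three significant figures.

0.994c

pc/(mc²) = 955.7/105.7 = 9.0416 = βγ = β/√(1−β²).
So β² = x²/(1 + x²) with x = 9.0416: x² = 81.7505, β² = 81.7505/82.7505 = 0.987915, β = 0.994.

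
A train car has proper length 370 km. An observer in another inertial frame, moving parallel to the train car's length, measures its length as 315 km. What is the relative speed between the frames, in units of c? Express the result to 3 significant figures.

Length contraction gives γ = L₀/L = 370/315 = 1.1746.
β = √(1 − 1/γ²) = √0.275197 = 0.525.

0.525c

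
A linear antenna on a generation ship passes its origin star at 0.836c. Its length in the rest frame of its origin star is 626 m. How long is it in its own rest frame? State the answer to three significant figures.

1140 m

β² = 0.698896, so γ = 1/√0.301104 = 1.8224.
Proper length: L₀ = γ·L = 1.8224 × 626 = 1140 m.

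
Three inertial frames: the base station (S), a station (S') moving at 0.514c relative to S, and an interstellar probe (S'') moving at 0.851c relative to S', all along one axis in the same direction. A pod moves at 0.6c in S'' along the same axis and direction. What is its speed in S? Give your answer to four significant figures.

First combine the pod and interstellar probe (S''→S'): u₁ = (0.6 + 0.851)/(1 + 0.6×0.851) = 1.451/1.5106 = 0.96055.
Then combine with the station (S'→S): u = (0.96055 + 0.514)/(1 + 0.96055×0.514) = 1.47455/1.4937227 = 0.98716.

0.9872c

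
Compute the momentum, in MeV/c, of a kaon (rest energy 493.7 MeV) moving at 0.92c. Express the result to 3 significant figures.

γ = 1/√(1 − β²) = 1/√(1 − 0.8464) = 1/√0.1536 = 1/0.391918 = 2.5516.
Momentum: p = γβ·mc = 2.5516 × 0.92 × 493.7 MeV/c = 1160 MeV/c.

1160 MeV/c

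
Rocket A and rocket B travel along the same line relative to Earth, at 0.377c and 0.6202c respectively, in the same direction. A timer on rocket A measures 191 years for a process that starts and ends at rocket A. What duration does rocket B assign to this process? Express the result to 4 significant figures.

Speed of rocket A in rocket B's frame: u = (v_A − v_B)/(1 − v_A v_B/c²) = (0.377 − 0.6202)/(1 − 0.377×0.6202) = −0.2432/0.7661846 = −0.31742; |u| = 0.31742c.
γ for this relative speed: γ = 1/√(1 − 0.100755) = 1.0545.
Rocket A's interval is proper; time dilation gives Δt_B = γΔτ = 1.0545 × 191 years = 201.4 years.

201.4 years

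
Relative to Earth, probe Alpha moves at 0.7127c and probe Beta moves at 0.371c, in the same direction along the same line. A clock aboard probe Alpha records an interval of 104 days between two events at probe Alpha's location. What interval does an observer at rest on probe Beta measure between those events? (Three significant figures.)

Transform probe Alpha's velocity into probe Beta's frame: (0.7127 − 0.371)/(1 − 0.7127·0.371) = 0.3417/0.7355883, so the relative speed is 0.46453c.
At |u| = 0.46453c, γ = (1 − 0.215788)^(−1/2) = 1.1292.
Probe Alpha's interval is proper; time dilation gives Δt_B = γΔτ = 1.1292 × 104 days = 117 days.

117 days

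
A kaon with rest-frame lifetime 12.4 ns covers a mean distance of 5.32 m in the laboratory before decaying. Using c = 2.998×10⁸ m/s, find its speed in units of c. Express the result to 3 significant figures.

d = βγcτ ⇒ βγ = d/(cτ) = 5.320 m / (3.71752 m) = 1.4311.
β = (βγ)/√(1+(βγ)²) = 1.4311/√3.04805 = 0.820.

0.820c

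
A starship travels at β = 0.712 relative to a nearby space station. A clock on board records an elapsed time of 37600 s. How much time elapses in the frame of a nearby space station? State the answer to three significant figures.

53500 s

γ = 1/√(1 − β²) = 1/√(1 − 0.506944) = 1/√0.493056 = 1/0.702179 = 1.4241.
Time dilation: Δt = γ·Δτ = 1.4241 × 37600 = 53500 s.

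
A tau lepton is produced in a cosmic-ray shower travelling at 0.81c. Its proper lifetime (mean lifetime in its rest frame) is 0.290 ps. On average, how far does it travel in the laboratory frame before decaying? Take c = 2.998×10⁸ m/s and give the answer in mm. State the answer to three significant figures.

0.120 mm

γ = 1/√(1 − β²) = 1/√(1 − 0.6561) = 1/√0.3439 = 1/0.58643 = 1.7052.
Lab-frame lifetime: Δt = γτ = 1.7052 × 0.290 ps = 0.49451 ps.
Distance: d = vΔt = 0.81 × 2.998×10⁸ m/s × 4.9451×10^-13 s = 1.20×10^-4 m = 0.120 mm.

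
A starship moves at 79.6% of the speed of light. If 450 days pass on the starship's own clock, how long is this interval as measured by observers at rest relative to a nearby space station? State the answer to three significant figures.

γ = 1/√(1 − β²) = 1/√(1 − 0.633616) = 1/√0.366384 = 1/0.605297 = 1.6521.
The onboard clock measures proper time, so the interval in the rest frame of a nearby space station is dilated: Δt = γ·Δτ = 1.6521 × 450 days = 743 days.

743 days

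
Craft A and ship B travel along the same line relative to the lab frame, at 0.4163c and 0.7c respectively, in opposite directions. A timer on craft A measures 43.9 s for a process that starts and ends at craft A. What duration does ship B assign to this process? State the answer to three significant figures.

87.3 s

The velocity of craft A relative to ship B is (0.4163 + 0.7)c / (1 + 0.4163×0.7) = 0.8644c; relative speed 0.8644c.
At |u| = 0.8644c, γ = (1 − 0.747187)^(−1/2) = 1.9888.
Craft A's interval is proper; time dilation gives Δt_B = γΔτ = 1.9888 × 43.9 s = 87.3 s.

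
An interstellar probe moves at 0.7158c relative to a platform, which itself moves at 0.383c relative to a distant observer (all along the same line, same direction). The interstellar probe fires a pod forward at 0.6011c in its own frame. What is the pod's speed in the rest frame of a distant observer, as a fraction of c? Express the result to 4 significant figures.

0.9638c

Apply u = (u'+v)/(1+u'v) twice. Pod in the platform frame: (0.6011+0.7158)/(1+0.6011·0.7158) = 1.3169/1.43026738 = 0.92074c.
That velocity, transformed to the rest frame of a distant observer: (0.92074+0.383)/(1+0.92074·0.383) = 1.30374/1.35264342 = 0.96385c.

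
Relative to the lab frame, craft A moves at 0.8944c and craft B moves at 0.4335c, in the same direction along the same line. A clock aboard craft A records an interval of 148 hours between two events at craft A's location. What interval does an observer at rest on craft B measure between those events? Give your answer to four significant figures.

The velocity of craft A relative to craft B is (0.8944 − 0.4335)c / (1 − 0.8944×0.4335) = 0.75276c; relative speed 0.75276c.
At |u| = 0.75276c, γ = (1 − 0.566648)^(−1/2) = 1.5191.
The clock on craft A records proper time, so craft B measures Δt = γΔτ = 1.5191 × 148 = 224.8 hours.

224.8 hours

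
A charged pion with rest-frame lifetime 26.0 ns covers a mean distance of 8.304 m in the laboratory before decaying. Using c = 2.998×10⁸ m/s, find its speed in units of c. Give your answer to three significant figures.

d = βγcτ ⇒ βγ = d/(cτ) = 8.304 m / (7.7948 m) = 1.0653.
β = (βγ)/√(1+(βγ)²) = 1.0653/√2.13486 = 0.729.

0.729c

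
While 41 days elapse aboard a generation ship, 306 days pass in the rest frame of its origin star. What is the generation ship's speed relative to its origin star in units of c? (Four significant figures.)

γ = Δt/Δτ = 306/41 = 7.4634.
β = √(1 − 1/γ²) = √(1 − 0.0179526) = √0.9820474 = 0.9910.

0.9910c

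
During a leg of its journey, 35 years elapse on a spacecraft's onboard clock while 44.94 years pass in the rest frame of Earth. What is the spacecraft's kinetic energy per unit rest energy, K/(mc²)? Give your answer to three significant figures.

0.284

From Δt = γΔτ: γ = 44.94/35 = 1.284.
Since K = (γ−1)mc², K/(mc²) = 1.284 − 1 = 0.284.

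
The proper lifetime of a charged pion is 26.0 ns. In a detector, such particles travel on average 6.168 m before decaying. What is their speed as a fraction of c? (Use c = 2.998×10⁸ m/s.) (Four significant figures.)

d = βγcτ ⇒ βγ = d/(cτ) = 6.168 m / (7.7948 m) = 0.7913.
β = (βγ)/√(1+(βγ)²) = 0.7913/√1.626156 = 0.6205.

0.6205c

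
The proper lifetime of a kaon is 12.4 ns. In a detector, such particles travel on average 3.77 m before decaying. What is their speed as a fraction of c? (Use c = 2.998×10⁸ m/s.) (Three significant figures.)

0.712c

Lab distance = (lab lifetime)·v = γτ·βc, so βγ = d/(cτ) = 3.770/(2.998×10⁸ × 1.240×10^-8) = 1.0141.
With βγ = 1.0141: γ² = 1 + (βγ)² = 2.0284, and β = (βγ)/γ = 1.0141/1.42422 = 0.712.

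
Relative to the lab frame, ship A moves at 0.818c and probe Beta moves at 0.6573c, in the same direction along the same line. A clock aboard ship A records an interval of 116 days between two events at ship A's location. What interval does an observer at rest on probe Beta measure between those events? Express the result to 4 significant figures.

Transform ship A's velocity into probe Beta's frame: (0.818 − 0.6573)/(1 − 0.818·0.6573) = 0.1607/0.4623286, so the relative speed is 0.34759c.
γ for this relative speed: γ = 1/√(1 − 0.120819) = 1.0665.
Ship A's interval is proper; time dilation gives Δt_B = γΔτ = 1.0665 × 116 days = 123.7 days.

123.7 days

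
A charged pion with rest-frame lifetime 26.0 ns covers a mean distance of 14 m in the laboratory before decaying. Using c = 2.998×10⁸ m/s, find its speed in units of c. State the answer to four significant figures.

Let x = d/(cτ) = 14.00 m / (2.998×10⁸ m/s × 2.600×10^-8 s) = 1.7961. Since d = βγcτ, x = βγ = β/√(1−β²).
Solving: β² = x²/(1+x²) = 3.22598/4.22598 = 0.763368, so β = 0.8737.

0.8737c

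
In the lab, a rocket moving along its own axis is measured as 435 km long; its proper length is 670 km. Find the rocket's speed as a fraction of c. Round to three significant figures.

Length contraction gives γ = L₀/L = 670/435 = 1.5402.
β = √(1 − 1/γ²) = √0.578453 = 0.761.

0.761c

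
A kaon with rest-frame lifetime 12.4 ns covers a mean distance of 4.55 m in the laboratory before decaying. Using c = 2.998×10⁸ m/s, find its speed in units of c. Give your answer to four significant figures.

Let x = d/(cτ) = 4.550 m / (2.998×10⁸ m/s × 1.240×10^-8 s) = 1.2239. Since d = βγcτ, x = βγ = β/√(1−β²).
Solving: β² = x²/(1+x²) = 1.49793/2.49793 = 0.599669, so β = 0.7744.

0.7744c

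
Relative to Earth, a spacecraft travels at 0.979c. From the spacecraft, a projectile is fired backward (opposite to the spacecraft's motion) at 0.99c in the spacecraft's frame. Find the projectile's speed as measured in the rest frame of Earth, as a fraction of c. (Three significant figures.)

0.357c

Relativistic velocity addition: u = (u' + v)/(1 + u'v/c²), with u' = −0.99c and v = 0.979c.
Numerator: −0.99 + 0.979 = −0.011. Denominator: 1 + (−0.99)(0.979) = 0.03079.
u = −0.011/0.03079 = −0.35726, so the speed is 0.357c.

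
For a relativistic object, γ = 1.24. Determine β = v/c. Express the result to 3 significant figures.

0.591

β = √(1 − 1/γ²) = √(1 − 1/1.5376) = √0.349636 = 0.591.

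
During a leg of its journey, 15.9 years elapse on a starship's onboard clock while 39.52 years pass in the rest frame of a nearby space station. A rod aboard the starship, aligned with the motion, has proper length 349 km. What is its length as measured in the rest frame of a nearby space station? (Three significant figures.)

The time-dilation ratio gives γ = 39.52/15.9 = 2.48553.
L = L₀/γ = 349/2.48553 = 140 km.

140 km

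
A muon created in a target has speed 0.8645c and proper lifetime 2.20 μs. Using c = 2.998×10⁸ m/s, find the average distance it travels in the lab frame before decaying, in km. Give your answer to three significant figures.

1.13 km

γ = 1/√(1 − β²) = 1/√(1 − 0.74736025) = 1/√0.25263975 = 1/0.502633 = 1.9895.
Lab-frame lifetime: Δt = γτ = 1.9895 × 2.20 μs = 4.3769 μs.
Distance: d = vΔt = 0.8645 × 2.998×10⁸ m/s × 4.3769×10^-6 s = 1130 m = 1.13 km.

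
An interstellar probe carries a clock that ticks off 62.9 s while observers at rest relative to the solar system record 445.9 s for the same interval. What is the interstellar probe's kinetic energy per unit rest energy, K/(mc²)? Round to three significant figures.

From Δt = γΔτ: γ = 445.9/62.9 = 7.08903.
Since K = (γ−1)mc², K/(mc²) = 7.08903 − 1 = 6.09.

6.09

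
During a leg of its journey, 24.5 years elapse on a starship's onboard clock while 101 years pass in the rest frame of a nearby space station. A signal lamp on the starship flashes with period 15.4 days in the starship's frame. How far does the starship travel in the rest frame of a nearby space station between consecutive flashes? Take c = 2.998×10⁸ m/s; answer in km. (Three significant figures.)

From Δt = γΔτ: γ = 101/24.5 = 4.12245.
β = √(1 − 1/γ²) = 0.97013. Lab-frame period = γτ = 4.12245×15.4 days = 63.486 days. Distance = βc × γτ = 0.97013 × 2.998×10⁸ m/s × 5485190.4 s = 1.5953×10^15 m = 1.60×10^12 km.

1.60×10^12 km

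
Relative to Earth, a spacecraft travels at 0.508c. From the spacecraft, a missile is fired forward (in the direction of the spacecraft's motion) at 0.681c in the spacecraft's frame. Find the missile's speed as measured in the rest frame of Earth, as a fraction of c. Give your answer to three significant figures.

0.883c

In units of c, u = (u' + v)/(1 + u'v) with u' = 0.681 and v = 0.508.
Numerator: 0.681 + 0.508 = 1.189. Denominator: 1 + (0.681)(0.508) = 1.345948.
u = 1.189/1.345948 = 0.88339, so the speed is 0.883c.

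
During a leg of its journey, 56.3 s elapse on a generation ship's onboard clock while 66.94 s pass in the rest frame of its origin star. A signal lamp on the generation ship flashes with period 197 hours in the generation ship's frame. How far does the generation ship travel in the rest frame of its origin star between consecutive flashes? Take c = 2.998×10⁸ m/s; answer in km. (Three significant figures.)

1.37×10^11 km

From Δt = γΔτ: γ = 66.94/56.3 = 1.18899.
β = √(1 − 1/γ²) = 0.54096. Lab-frame period = γτ = 1.18899×197 hours = 234.23 hours. Distance = βc × γτ = 0.54096 × 2.998×10⁸ m/s × 843228 s = 1.3675×10^14 m = 1.37×10^11 km.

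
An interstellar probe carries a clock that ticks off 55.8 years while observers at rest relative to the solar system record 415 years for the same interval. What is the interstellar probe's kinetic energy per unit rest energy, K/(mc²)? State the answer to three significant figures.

The time-dilation ratio gives γ = 415/55.8 = 7.43728.
K/(mc²) = γ − 1 = 7.43728 − 1 = 6.44.

6.44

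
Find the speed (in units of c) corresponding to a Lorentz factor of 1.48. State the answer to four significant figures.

0.7372c

β = √(1 − 1/γ²) = √(1 − 1/2.1904) = √0.543462 = 0.7372.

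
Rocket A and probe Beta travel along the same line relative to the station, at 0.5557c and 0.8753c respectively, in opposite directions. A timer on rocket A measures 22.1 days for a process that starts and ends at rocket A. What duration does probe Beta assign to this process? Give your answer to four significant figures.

The velocity of rocket A relative to probe Beta is (0.5557 + 0.8753)c / (1 + 0.5557×0.8753) = 0.96273c; relative speed 0.96273c.
γ for this relative speed: γ = 1/√(1 − 0.926849) = 3.6973.
The clock on rocket A records proper time, so probe Beta measures Δt = γΔτ = 3.6973 × 22.1 = 81.71 days.

81.71 days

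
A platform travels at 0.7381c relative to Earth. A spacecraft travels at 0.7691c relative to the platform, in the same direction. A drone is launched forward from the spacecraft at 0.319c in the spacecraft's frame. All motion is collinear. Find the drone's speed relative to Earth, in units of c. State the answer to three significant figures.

0.980c

Compose velocities in two stages. Stage 1 (into S'): u₁ = (0.319+0.7691)/(1+0.319×0.7691) = 0.87374.
Stage 2 (into S): u = (0.87374+0.7381)/(1+0.87374×0.7381) = 0.9799, so the speed is 0.980c.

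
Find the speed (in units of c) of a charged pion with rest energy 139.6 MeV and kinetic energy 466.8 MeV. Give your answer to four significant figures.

K = (γ−1)mc², so γ = 1 + 466.8/139.6 = 4.3438.
Then v/c = √(1 − γ⁻²) = √(1 − 0.0529981) = √0.9470019 = 0.9731.

0.9731c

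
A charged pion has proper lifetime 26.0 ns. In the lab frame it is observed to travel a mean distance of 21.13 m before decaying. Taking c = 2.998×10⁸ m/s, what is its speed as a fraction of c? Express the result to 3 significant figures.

Lab distance = (lab lifetime)·v = γτ·βc, so βγ = d/(cτ) = 21.13/(2.998×10⁸ × 2.600×10^-8) = 2.7108.
With βγ = 2.7108: γ² = 1 + (βγ)² = 8.34844, and β = (βγ)/γ = 2.7108/2.88937 = 0.938.

0.938c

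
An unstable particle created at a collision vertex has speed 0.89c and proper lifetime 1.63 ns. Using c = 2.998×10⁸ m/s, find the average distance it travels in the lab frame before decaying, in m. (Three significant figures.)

0.954 m

With β = 0.89, γ = 1/√(1 − 0.89²) = 1/√0.2079 = 2.1932.
Lab-frame lifetime: Δt = γτ = 2.1932 × 1.63 ns = 3.5749 ns.
Distance: d = vΔt = 0.89 × 2.998×10⁸ m/s × 3.5749×10^-9 s = 0.954 m.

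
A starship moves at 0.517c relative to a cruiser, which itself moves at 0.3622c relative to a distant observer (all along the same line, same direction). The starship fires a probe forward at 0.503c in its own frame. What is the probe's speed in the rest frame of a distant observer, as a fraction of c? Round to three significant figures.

First combine the probe and starship (S''→S'): u₁ = (0.503 + 0.517)/(1 + 0.503×0.517) = 1.02/1.260051 = 0.80949.
Then combine with the cruiser (S'→S): u = (0.80949 + 0.3622)/(1 + 0.80949×0.3622) = 1.17169/1.293197278 = 0.90604.

0.906c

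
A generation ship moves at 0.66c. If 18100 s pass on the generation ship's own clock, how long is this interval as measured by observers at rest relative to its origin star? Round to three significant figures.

γ = 1/√(1 − β²) = 1/√(1 − 0.4356) = 1/√0.5644 = 1/0.751266 = 1.3311.
Time dilation: Δt = γ·Δτ = 1.3311 × 18100 = 24100 s.

24100 s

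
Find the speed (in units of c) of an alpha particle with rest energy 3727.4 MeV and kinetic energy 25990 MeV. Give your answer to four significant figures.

K = (γ−1)mc², so γ = 1 + 25990/3727.4 = 7.9727.
Then v/c = √(1 − γ⁻²) = √(1 − 0.0157322) = √0.9842678 = 0.9921.

0.9921c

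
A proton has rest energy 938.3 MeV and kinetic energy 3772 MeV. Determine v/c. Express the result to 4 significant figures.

0.9800

γ = 1 + K/(mc²) = 1 + 3772/938.3 = 5.02.
β = √(1 − 1/γ²) = √(1 − 0.0396819) = √0.9603181 = 0.9800.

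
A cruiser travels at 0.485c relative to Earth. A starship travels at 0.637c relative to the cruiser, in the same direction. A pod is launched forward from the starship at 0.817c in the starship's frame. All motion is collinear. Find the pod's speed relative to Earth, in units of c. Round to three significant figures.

0.985c

Apply u = (u'+v)/(1+u'v) twice. Pod in the cruiser frame: (0.817+0.637)/(1+0.817·0.637) = 1.454/1.520429 = 0.95631c.
That velocity, transformed to the rest frame of Earth: (0.95631+0.485)/(1+0.95631·0.485) = 1.44131/1.46381035 = 0.98463c.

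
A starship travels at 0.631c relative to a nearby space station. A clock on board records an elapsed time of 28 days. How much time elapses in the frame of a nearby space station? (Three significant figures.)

36.1 days

Lorentz factor: γ = (1 − 0.398161)^(−1/2) = 1.289.
Time dilation: Δt = γ·Δτ = 1.289 × 28 = 36.1 days.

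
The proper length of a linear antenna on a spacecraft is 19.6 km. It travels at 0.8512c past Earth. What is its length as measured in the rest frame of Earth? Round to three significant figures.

10.3 km

β² = 0.72454144, so γ = 1/√0.27545856 = 1.9053.
Length contraction: L = L₀/γ = 19.6/1.9053 = 10.3 km.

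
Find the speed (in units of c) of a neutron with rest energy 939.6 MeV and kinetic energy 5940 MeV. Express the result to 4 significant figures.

0.9906c

γ = 1 + K/(mc²) = 1 + 5940/939.6 = 7.3218.
β = √(1 − 1/γ²) = √(1 − 0.0186537) = √0.9813463 = 0.9906.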